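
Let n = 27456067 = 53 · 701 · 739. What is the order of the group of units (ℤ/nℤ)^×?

26863200

φ(53) = 53 − 1 = 52.
φ(701) = 701 − 1 = 700.
φ(739) = 739 − 1 = 738.
φ(27456067) = 52 × 700 × 738 = 26863200.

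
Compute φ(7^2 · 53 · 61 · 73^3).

φ(61626906089) = 61626906089 · (1 − 1/7) · (1 − 1/53) · (1 − 1/61) · (1 − 1/73)
       = 61626906089 · 1347840/1652063 = 50278475520.

50278475520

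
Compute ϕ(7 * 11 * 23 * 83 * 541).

φ(79523213) = 79523213 · (1 − 1/7) · (1 − 1/11) · (1 − 1/23) · (1 − 1/83) · (1 − 1/541)
       = 79523213 · 58449600/79523213 = 58449600.

58449600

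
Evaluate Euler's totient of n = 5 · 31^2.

3720

φ(4805) = 4805 · (1 − 1/5) · (1 − 1/31)
       = 4805 · 120/155 = 3720.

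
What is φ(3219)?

2016

First factor: 3219 = 3 · 29 · 37.
φ(3219) = 3219 · (1 − 1/3) · (1 − 1/29) · (1 − 1/37)
       = 3219 · 2016/3219 = 2016.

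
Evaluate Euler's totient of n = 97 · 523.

50112

φ(97) = 97 − 1 = 96.
φ(523) = 523 − 1 = 522.
φ(50731) = 96 × 522 = 50112.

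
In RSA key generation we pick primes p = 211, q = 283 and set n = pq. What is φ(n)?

59220

φ(n) = (p − 1)(q − 1) = (211−1)(283−1) = 210·282 = 59220.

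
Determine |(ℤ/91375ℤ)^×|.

91375 = 5**3 × 17 × 43.
φ(5^3) = 5^2·(5−1) = 25·4 = 100.
φ(17) = 17 − 1 = 16.
φ(43) = 43 − 1 = 42.
Since φ is multiplicative, φ(91375) = 100 · 16 · 42 = 67200.

67200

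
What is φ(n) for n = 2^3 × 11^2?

440

φ(968) = 968 · (1 − 1/2) · (1 − 1/11)
       = 968 · 10/22 = 440.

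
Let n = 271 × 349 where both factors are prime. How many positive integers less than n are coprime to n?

φ(94579) = 94579 · (1 − 1/271) · (1 − 1/349)
       = 94579 · 93960/94579 = 93960.

93960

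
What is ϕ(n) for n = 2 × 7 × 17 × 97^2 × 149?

φ(333661958) = 333661958 · (1 − 1/2) · (1 − 1/7) · (1 − 1/17) · (1 − 1/97) · (1 − 1/149)
       = 333661958 · 1363968/3439814 = 132304896.

132304896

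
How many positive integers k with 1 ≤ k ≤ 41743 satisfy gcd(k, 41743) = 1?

36504

41743 = 13**3 * 19.
φ(41743) = 41743 · (1 − 1/13) · (1 − 1/19)
       = 41743 · 216/247 = 36504.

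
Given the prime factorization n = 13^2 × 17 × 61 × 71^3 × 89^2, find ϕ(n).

φ(13^2) = 13^2 − 13^1 = 169 − 13 = 156.
φ(17) = 17 − 1 = 16.
φ(61) = 61 − 1 = 60.
φ(71^3) = 71^3 − 71^2 = 357911 − 5041 = 352870.
φ(89^2) = 89^2 − 89^1 = 7921 − 89 = 7832.
φ(496844538721843) = 156 × 16 × 60 × 352870 × 7832 = 413888393318400.

413888393318400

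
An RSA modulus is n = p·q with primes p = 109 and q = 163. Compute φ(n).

φ(17767) = 17767 · (1 − 1/109) · (1 − 1/163)
       = 17767 · 17496/17767 = 17496.

17496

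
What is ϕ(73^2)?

5256

φ(73^2) = 73^1·(73−1) = 73·72 = 5256.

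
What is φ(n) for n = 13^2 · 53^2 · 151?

φ(71682871) = 71682871 · (1 − 1/13) · (1 − 1/53) · (1 − 1/151)
       = 71682871 · 93600/104039 = 64490400.

64490400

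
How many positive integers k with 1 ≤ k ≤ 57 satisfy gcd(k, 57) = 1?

36

First factor: 57 = 3 · 19.
φ(3) = 3 − 1 = 2.
φ(19) = 19 − 1 = 18.
Since φ is multiplicative, φ(57) = 2 · 18 = 36.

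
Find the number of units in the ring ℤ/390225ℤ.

Factor 390225: 390225 = 3 · 5^2 · 11^2 · 43.
φ(3) = 3 − 1 = 2.
φ(5^2) = 5^1·(5−1) = 5·4 = 20.
φ(11^2) = 11^2 − 11^1 = 121 − 11 = 110.
φ(43) = 43 − 1 = 42.
Since φ is multiplicative, φ(390225) = 2 · 20 · 110 · 42 = 184800.

184800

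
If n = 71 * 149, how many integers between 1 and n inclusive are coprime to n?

φ(71) = 71 − 1 = 70.
φ(149) = 149 − 1 = 148.
Multiply: 70 · 148 = 10360.

10360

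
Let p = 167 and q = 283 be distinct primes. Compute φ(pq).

46812

For distinct primes, φ(pq) = (p−1)(q−1) = 166 × 282 = 46812.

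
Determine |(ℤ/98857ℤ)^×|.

First factor: 98857 = 11^2 · 19 · 43.
φ(11^2) = 11^2 − 11^1 = 121 − 11 = 110.
φ(19) = 19 − 1 = 18.
φ(43) = 43 − 1 = 42.
Since φ is multiplicative, φ(98857) = 110 · 18 · 42 = 83160.

83160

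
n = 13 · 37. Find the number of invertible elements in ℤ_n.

φ(13) = 13 − 1 = 12.
φ(37) = 37 − 1 = 36.
φ(481) = 12 × 36 = 432.

432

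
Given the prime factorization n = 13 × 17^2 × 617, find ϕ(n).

2010624

φ(13) = 13 − 1 = 12.
φ(17^2) = 17^2 − 17^1 = 289 − 17 = 272.
φ(617) = 617 − 1 = 616.
Since φ is multiplicative, φ(2318069) = 12 · 272 · 616 = 2010624.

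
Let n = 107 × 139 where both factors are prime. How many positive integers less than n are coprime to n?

14628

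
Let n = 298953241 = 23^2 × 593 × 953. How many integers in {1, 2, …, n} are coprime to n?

285173504

φ(298953241) = 298953241 · (1 − 1/23) · (1 − 1/593) · (1 − 1/953)
       = 298953241 · 12398848/12997967 = 285173504.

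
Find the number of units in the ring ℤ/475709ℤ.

Prime factorization: 475709 = 13 * 23 * 37 * 43.
φ(475709) = 475709 · (1 − 1/13) · (1 − 1/23) · (1 − 1/37) · (1 − 1/43)
       = 475709 · 399168/475709 = 399168.

399168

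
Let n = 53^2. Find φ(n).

2756

φ(53^2) = 53^1·(53−1) = 53·52 = 2756.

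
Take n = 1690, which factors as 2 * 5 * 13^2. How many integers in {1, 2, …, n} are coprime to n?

φ(1690) = 1690 · (1 − 1/2) · (1 − 1/5) · (1 − 1/13)
       = 1690 · 48/130 = 624.

624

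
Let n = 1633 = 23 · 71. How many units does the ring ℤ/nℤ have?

φ(1633) = 1633 · (1 − 1/23) · (1 − 1/71)
       = 1633 · 1540/1633 = 1540.

1540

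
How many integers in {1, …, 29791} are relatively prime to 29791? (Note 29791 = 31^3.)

φ(31^3) = 31^2·(31−1) = 961·30 = 28830.

28830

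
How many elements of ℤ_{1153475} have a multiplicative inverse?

846720

Prime factorization: 1153475 = 5^2 * 29 * 37 * 43.
φ(5^2) = 5^2 − 5^1 = 25 − 5 = 20.
φ(29) = 29 − 1 = 28.
φ(37) = 37 − 1 = 36.
φ(43) = 43 − 1 = 42.
Since φ is multiplicative, φ(1153475) = 20 · 28 · 36 · 42 = 846720.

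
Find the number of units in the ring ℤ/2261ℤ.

1728

2261 = 7 × 17 × 19.
φ(2261) = 2261 · (1 − 1/7) · (1 − 1/17) · (1 − 1/19)
       = 2261 · 1728/2261 = 1728.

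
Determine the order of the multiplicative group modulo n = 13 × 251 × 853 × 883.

2254392000

φ(2457688337) = 2457688337 · (1 − 1/13) · (1 − 1/251) · (1 − 1/853) · (1 − 1/883)
       = 2457688337 · 2254392000/2457688337 = 2254392000.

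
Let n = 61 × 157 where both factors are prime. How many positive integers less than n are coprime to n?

φ(n) = (p − 1)(q − 1) = (61−1)(157−1) = 60·156 = 9360.

9360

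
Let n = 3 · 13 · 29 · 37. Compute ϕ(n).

φ(41847) = 41847 · (1 − 1/3) · (1 − 1/13) · (1 − 1/29) · (1 − 1/37)
       = 41847 · 24192/41847 = 24192.

24192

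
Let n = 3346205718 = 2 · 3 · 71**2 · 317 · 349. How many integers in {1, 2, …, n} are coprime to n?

1093081920

φ(3346205718) = 3346205718 · (1 − 1/2) · (1 − 1/3) · (1 − 1/71) · (1 − 1/317) · (1 − 1/349)
       = 3346205718 · 15395520/47129658 = 1093081920.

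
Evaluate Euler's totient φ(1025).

800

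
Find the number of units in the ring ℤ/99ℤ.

First factor: 99 = 3^2 · 11.
φ(3^2) = 3^1·(3−1) = 3·2 = 6.
φ(11) = 11 − 1 = 10.
Since φ is multiplicative, φ(99) = 6 · 10 = 60.

60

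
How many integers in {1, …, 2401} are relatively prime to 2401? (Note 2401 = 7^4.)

2058

φ(2401) = 2401 · (1 − 1/7)
       = 2401 · 6/7 = 2058.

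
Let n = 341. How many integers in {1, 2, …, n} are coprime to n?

First factor: 341 = 11 · 31.
φ(11) = 11 − 1 = 10.
φ(31) = 31 − 1 = 30.
Since φ is multiplicative, φ(341) = 10 · 30 = 300.

300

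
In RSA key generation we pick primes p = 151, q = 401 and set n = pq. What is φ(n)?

60000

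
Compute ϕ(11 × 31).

φ(341) = 341 · (1 − 1/11) · (1 − 1/31)
       = 341 · 300/341 = 300.

300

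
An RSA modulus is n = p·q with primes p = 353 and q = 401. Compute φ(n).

140800

φ(n) = (p − 1)(q − 1) = (353−1)(401−1) = 352·400 = 140800.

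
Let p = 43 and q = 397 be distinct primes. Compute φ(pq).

φ(pq) = (p−1)(q−1) = 42 · 396 = 16632.

16632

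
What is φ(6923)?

6923 = 7 · 23 · 43.
φ(7) = 7 − 1 = 6.
φ(23) = 23 − 1 = 22.
φ(43) = 43 − 1 = 42.
φ(6923) = 6 × 22 × 42 = 5544.

5544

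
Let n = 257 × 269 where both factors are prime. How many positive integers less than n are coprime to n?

68608

For distinct primes, φ(pq) = (p−1)(q−1) = 256 × 268 = 68608.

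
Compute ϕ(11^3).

1210

φ(1331) = 1331 · (1 − 1/11)
       = 1331 · 10/11 = 1210.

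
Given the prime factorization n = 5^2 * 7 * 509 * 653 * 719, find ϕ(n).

28537570560

φ(41821336025) = 41821336025 · (1 − 1/5) · (1 − 1/7) · (1 − 1/509) · (1 − 1/653) · (1 − 1/719)
       = 41821336025 · 5707514112/8364267205 = 28537570560.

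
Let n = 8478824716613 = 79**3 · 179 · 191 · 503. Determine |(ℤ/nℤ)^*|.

φ(8478824716613) = 8478824716613 · (1 − 1/79) · (1 − 1/179) · (1 − 1/191) · (1 − 1/503)
       = 8478824716613 · 1324255920/1358568293 = 8264681196720.

8264681196720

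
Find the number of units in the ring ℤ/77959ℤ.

63504

First factor: 77959 = 7^2 · 37 · 43.
φ(7^2) = 7^1·(7−1) = 7·6 = 42.
φ(37) = 37 − 1 = 36.
φ(43) = 43 − 1 = 42.
Multiply: 42 · 36 · 42 = 63504.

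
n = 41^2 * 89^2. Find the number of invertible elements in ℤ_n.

12844480

φ(41^2) = 41^1·(41−1) = 41·40 = 1640.
φ(89^2) = 89^2 − 89^1 = 7921 − 89 = 7832.
φ(13315201) = 1640 × 7832 = 12844480.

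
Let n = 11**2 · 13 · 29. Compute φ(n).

φ(45617) = 45617 · (1 − 1/11) · (1 − 1/13) · (1 − 1/29)
       = 45617 · 3360/4147 = 36960.

36960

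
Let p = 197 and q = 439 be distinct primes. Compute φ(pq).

φ(n) = (p − 1)(q − 1) = (197−1)(439−1) = 196·438 = 85848.

85848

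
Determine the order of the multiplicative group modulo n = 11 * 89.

φ(11) = 11 − 1 = 10.
φ(89) = 89 − 1 = 88.
Since φ is multiplicative, φ(979) = 10 · 88 = 880.

880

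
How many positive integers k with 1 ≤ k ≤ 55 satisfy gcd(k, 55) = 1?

Factor 55: 55 = 5 * 11.
φ(55) = 55 · (1 − 1/5) · (1 − 1/11)
       = 55 · 40/55 = 40.

40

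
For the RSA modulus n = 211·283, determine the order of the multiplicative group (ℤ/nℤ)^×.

φ(n) = (p − 1)(q − 1) = (211−1)(283−1) = 210·282 = 59220.

59220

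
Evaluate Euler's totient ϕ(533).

480

Prime factorization: 533 = 13 * 41.
φ(533) = 533 · (1 − 1/13) · (1 − 1/41)
       = 533 · 480/533 = 480.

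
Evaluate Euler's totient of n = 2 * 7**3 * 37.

φ(25382) = 25382 · (1 − 1/2) · (1 − 1/7) · (1 − 1/37)
       = 25382 · 216/518 = 10584.

10584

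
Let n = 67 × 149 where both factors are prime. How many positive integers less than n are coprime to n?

φ(n) = (p − 1)(q − 1) = (67−1)(149−1) = 66·148 = 9768.

9768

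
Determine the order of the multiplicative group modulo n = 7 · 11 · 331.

19800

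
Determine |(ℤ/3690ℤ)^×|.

960

3690 = 2 · 3**2 · 5 · 41.
φ(2) = 2 − 1 = 1.
φ(3^2) = 3^1·(3−1) = 3·2 = 6.
φ(5) = 5 − 1 = 4.
φ(41) = 41 − 1 = 40.
Multiply: 1 · 6 · 4 · 40 = 960.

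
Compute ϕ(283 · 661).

φ(283) = 283 − 1 = 282.
φ(661) = 661 − 1 = 660.
Since φ is multiplicative, φ(187063) = 282 · 660 = 186120.

186120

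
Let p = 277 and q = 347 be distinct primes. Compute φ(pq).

95496

φ(n) = (p − 1)(q − 1) = (277−1)(347−1) = 276·346 = 95496.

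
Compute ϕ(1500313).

1330560

First factor: 1500313 = 23 · 37 · 41 · 43.
φ(1500313) = 1500313 · (1 − 1/23) · (1 − 1/37) · (1 − 1/41) · (1 − 1/43)
       = 1500313 · 1330560/1500313 = 1330560.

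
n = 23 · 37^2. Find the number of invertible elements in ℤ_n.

φ(23) = 23 − 1 = 22.
φ(37^2) = 37^1·(37−1) = 37·36 = 1332.
Since φ is multiplicative, φ(31487) = 22 · 1332 = 29304.

29304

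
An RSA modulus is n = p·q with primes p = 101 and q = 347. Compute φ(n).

φ(pq) = (p−1)(q−1) = 100 · 346 = 34600.

34600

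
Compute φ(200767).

155232

First factor: 200767 = 7 · 23 · 29 · 43.
φ(200767) = 200767 · (1 − 1/7) · (1 − 1/23) · (1 − 1/29) · (1 − 1/43)
       = 200767 · 155232/200767 = 155232.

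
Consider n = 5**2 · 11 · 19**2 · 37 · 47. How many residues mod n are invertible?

113270400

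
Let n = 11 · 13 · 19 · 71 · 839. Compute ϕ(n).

126705600

φ(11) = 11 − 1 = 10.
φ(13) = 13 − 1 = 12.
φ(19) = 19 − 1 = 18.
φ(71) = 71 − 1 = 70.
φ(839) = 839 − 1 = 838.
φ(161848973) = 10 × 12 × 18 × 70 × 838 = 126705600.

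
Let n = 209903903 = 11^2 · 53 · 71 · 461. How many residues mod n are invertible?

184184000

φ(209903903) = 209903903 · (1 − 1/11) · (1 − 1/53) · (1 − 1/71) · (1 − 1/461)
       = 209903903 · 16744000/19082173 = 184184000.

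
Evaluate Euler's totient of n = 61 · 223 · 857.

11401920

φ(61) = 61 − 1 = 60.
φ(223) = 223 − 1 = 222.
φ(857) = 857 − 1 = 856.
Multiply: 60 · 222 · 856 = 11401920.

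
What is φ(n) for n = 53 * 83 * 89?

375232

φ(391511) = 391511 · (1 − 1/53) · (1 − 1/83) · (1 − 1/89)
       = 391511 · 375232/391511 = 375232.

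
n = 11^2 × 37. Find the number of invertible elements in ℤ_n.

φ(11^2) = 11^1·(11−1) = 11·10 = 110.
φ(37) = 37 − 1 = 36.
Multiply: 110 · 36 = 3960.

3960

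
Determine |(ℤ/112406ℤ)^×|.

45360

First factor: 112406 = 2 × 7^2 × 31 × 37.
φ(2) = 2 − 1 = 1.
φ(7^2) = 7^1·(7−1) = 7·6 = 42.
φ(31) = 31 − 1 = 30.
φ(37) = 37 − 1 = 36.
Multiply: 1 · 42 · 30 · 36 = 45360.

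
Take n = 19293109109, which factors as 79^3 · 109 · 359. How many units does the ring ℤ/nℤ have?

φ(19293109109) = 19293109109 · (1 − 1/79) · (1 − 1/109) · (1 − 1/359)
       = 19293109109 · 3015792/3091349 = 18821557872.

18821557872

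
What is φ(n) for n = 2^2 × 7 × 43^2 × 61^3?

4838490720

φ(11751260332) = 11751260332 · (1 − 1/2) · (1 − 1/7) · (1 − 1/43) · (1 − 1/61)
       = 11751260332 · 15120/36722 = 4838490720.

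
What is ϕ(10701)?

Prime factorization: 10701 = 3^2 * 29 * 41.
φ(3^2) = 3^1·(3−1) = 3·2 = 6.
φ(29) = 29 − 1 = 28.
φ(41) = 41 − 1 = 40.
φ(10701) = 6 × 28 × 40 = 6720.

6720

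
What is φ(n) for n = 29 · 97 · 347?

930048

φ(29) = 29 − 1 = 28.
φ(97) = 97 − 1 = 96.
φ(347) = 347 − 1 = 346.
Since φ is multiplicative, φ(976111) = 28 · 96 · 346 = 930048.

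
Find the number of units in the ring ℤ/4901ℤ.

4368

4901 = 13^2 · 29.
φ(13^2) = 13^1·(13−1) = 13·12 = 156.
φ(29) = 29 − 1 = 28.
Since φ is multiplicative, φ(4901) = 156 · 28 = 4368.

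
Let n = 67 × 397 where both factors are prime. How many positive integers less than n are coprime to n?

26136

φ(67) = 67 − 1 = 66.
φ(397) = 397 − 1 = 396.
Since φ is multiplicative, φ(26599) = 66 · 396 = 26136.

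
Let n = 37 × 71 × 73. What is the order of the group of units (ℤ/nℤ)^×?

φ(191771) = 191771 · (1 − 1/37) · (1 − 1/71) · (1 − 1/73)
       = 191771 · 181440/191771 = 181440.

181440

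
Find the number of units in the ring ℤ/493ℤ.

448

First factor: 493 = 17 * 29.
φ(17) = 17 − 1 = 16.
φ(29) = 29 − 1 = 28.
Multiply: 16 · 28 = 448.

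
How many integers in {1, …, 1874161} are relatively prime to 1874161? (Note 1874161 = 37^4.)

1823508

φ(37^4) = 37^4 − 37^3 = 1874161 − 50653 = 1823508.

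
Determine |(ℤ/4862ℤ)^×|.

Factor 4862: 4862 = 2 × 11 × 13 × 17.
φ(4862) = 4862 · (1 − 1/2) · (1 − 1/11) · (1 − 1/13) · (1 − 1/17)
       = 4862 · 1920/4862 = 1920.

1920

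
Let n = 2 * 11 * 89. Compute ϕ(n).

φ(1958) = 1958 · (1 − 1/2) · (1 − 1/11) · (1 − 1/89)
       = 1958 · 880/1958 = 880.

880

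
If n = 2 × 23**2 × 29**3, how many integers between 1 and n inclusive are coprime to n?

11915288

φ(25803562) = 25803562 · (1 − 1/2) · (1 − 1/23) · (1 − 1/29)
       = 25803562 · 616/1334 = 11915288.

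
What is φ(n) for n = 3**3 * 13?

φ(351) = 351 · (1 − 1/3) · (1 − 1/13)
       = 351 · 24/39 = 216.

216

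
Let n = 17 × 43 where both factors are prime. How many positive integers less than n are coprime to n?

φ(n) = (p − 1)(q − 1) = (17−1)(43−1) = 16·42 = 672.

672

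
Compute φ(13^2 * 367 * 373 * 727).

φ(16818838933) = 16818838933 · (1 − 1/13) · (1 − 1/367) · (1 − 1/373) · (1 − 1/727)
       = 16818838933 · 1186156224/1293756841 = 15420030912.

15420030912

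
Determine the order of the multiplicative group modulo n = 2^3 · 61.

φ(488) = 488 · (1 − 1/2) · (1 − 1/61)
       = 488 · 60/122 = 240.

240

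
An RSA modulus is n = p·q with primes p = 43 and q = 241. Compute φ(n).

10080

φ(43) = 43 − 1 = 42.
φ(241) = 241 − 1 = 240.
φ(10363) = 42 × 240 = 10080.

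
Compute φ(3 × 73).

144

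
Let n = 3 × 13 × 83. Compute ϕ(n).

φ(3) = 3 − 1 = 2.
φ(13) = 13 − 1 = 12.
φ(83) = 83 − 1 = 82.
Since φ is multiplicative, φ(3237) = 2 · 12 · 82 = 1968.

1968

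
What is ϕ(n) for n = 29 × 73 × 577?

φ(29) = 29 − 1 = 28.
φ(73) = 73 − 1 = 72.
φ(577) = 577 − 1 = 576.
Multiply: 28 · 72 · 576 = 1161216.

1161216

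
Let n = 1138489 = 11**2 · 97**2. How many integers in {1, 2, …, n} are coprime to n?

φ(1138489) = 1138489 · (1 − 1/11) · (1 − 1/97)
       = 1138489 · 960/1067 = 1024320.

1024320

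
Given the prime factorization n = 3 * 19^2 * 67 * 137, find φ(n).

6139584

φ(9940857) = 9940857 · (1 − 1/3) · (1 − 1/19) · (1 − 1/67) · (1 − 1/137)
       = 9940857 · 323136/523203 = 6139584.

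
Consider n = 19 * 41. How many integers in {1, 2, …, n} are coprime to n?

φ(779) = 779 · (1 − 1/19) · (1 − 1/41)
       = 779 · 720/779 = 720.

720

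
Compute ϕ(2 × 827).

826

φ(1654) = 1654 · (1 − 1/2) · (1 − 1/827)
       = 1654 · 826/1654 = 826.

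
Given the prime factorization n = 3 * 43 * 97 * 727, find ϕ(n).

5854464

φ(3) = 3 − 1 = 2.
φ(43) = 43 − 1 = 42.
φ(97) = 97 − 1 = 96.
φ(727) = 727 − 1 = 726.
Multiply: 2 · 42 · 96 · 726 = 5854464.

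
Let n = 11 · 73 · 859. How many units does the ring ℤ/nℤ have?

φ(689777) = 689777 · (1 − 1/11) · (1 − 1/73) · (1 − 1/859)
       = 689777 · 617760/689777 = 617760.

617760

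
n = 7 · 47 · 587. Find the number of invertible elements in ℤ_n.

φ(193123) = 193123 · (1 − 1/7) · (1 − 1/47) · (1 − 1/587)
       = 193123 · 161736/193123 = 161736.

161736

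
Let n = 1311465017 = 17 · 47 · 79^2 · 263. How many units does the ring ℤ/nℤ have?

φ(1311465017) = 1311465017 · (1 − 1/17) · (1 − 1/47) · (1 − 1/79) · (1 − 1/263)
       = 1311465017 · 15040896/16600823 = 1188230784.

1188230784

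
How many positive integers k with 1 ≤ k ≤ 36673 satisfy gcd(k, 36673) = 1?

36673 = 7 * 13^2 * 31.
φ(7) = 7 − 1 = 6.
φ(13^2) = 13^1·(13−1) = 13·12 = 156.
φ(31) = 31 − 1 = 30.
Multiply: 6 · 156 · 30 = 28080.

28080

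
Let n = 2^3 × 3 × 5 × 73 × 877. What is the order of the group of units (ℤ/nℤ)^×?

2018304

φ(7682520) = 7682520 · (1 − 1/2) · (1 − 1/3) · (1 − 1/5) · (1 − 1/73) · (1 − 1/877)
       = 7682520 · 504576/1920630 = 2018304.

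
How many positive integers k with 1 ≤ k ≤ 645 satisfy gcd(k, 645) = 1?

First factor: 645 = 3 · 5 · 43.
φ(645) = 645 · (1 − 1/3) · (1 − 1/5) · (1 − 1/43)
       = 645 · 336/645 = 336.

336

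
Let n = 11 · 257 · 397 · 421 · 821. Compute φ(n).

φ(11) = 11 − 1 = 10.
φ(257) = 257 − 1 = 256.
φ(397) = 397 − 1 = 396.
φ(421) = 421 − 1 = 420.
φ(821) = 821 − 1 = 820.
Multiply: 10 · 256 · 396 · 420 · 820 = 349138944000.

349138944000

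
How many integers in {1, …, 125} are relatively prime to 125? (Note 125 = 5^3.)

100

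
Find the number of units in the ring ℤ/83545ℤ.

Factor 83545: 83545 = 5 · 7^2 · 11 · 31.
φ(83545) = 83545 · (1 − 1/5) · (1 − 1/7) · (1 − 1/11) · (1 − 1/31)
       = 83545 · 7200/11935 = 50400.

50400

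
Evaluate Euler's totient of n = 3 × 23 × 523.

22968

φ(36087) = 36087 · (1 − 1/3) · (1 − 1/23) · (1 − 1/523)
       = 36087 · 22968/36087 = 22968.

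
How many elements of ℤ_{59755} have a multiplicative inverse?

Factor 59755: 59755 = 5 · 17 · 19 · 37.
φ(5) = 5 − 1 = 4.
φ(17) = 17 − 1 = 16.
φ(19) = 19 − 1 = 18.
φ(37) = 37 − 1 = 36.
φ(59755) = 4 × 16 × 18 × 36 = 41472.

41472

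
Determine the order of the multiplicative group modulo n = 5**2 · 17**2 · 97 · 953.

497172480

φ(667886225) = 667886225 · (1 − 1/5) · (1 − 1/17) · (1 − 1/97) · (1 − 1/953)
       = 667886225 · 5849088/7857485 = 497172480.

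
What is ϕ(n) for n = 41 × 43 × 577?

967680

φ(41) = 41 − 1 = 40.
φ(43) = 43 − 1 = 42.
φ(577) = 577 − 1 = 576.
φ(1017251) = 40 × 42 × 576 = 967680.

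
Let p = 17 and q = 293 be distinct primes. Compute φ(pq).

4672

φ(pq) = (p−1)(q−1) = 16 · 292 = 4672.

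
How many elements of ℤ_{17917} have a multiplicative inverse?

Prime factorization: 17917 = 19 · 23 · 41.
φ(17917) = 17917 · (1 − 1/19) · (1 − 1/23) · (1 − 1/41)
       = 17917 · 15840/17917 = 15840.

15840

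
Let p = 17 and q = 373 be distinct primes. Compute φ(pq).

φ(6341) = 6341 · (1 − 1/17) · (1 − 1/373)
       = 6341 · 5952/6341 = 5952.

5952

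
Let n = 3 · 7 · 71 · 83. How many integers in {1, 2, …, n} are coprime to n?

φ(123753) = 123753 · (1 − 1/3) · (1 − 1/7) · (1 − 1/71) · (1 − 1/83)
       = 123753 · 68880/123753 = 68880.

68880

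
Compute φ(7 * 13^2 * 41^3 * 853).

53622017280

φ(69548112179) = 69548112179 · (1 − 1/7) · (1 − 1/13) · (1 − 1/41) · (1 − 1/853)
       = 69548112179 · 2453760/3182543 = 53622017280.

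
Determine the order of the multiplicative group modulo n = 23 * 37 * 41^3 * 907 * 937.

45160311905280

φ(49845735450289) = 49845735450289 · (1 − 1/23) · (1 − 1/37) · (1 − 1/41) · (1 − 1/907) · (1 − 1/937)
       = 49845735450289 · 26865146880/29652430369 = 45160311905280.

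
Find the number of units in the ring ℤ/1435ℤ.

Prime factorization: 1435 = 5 · 7 · 41.
φ(5) = 5 − 1 = 4.
φ(7) = 7 − 1 = 6.
φ(41) = 41 − 1 = 40.
φ(1435) = 4 × 6 × 40 = 960.

960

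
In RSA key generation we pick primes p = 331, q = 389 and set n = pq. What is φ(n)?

φ(128759) = 128759 · (1 − 1/331) · (1 − 1/389)
       = 128759 · 128040/128759 = 128040.

128040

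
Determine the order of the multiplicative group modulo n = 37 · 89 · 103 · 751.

φ(37) = 37 − 1 = 36.
φ(89) = 89 − 1 = 88.
φ(103) = 103 − 1 = 102.
φ(751) = 751 − 1 = 750.
Since φ is multiplicative, φ(254723429) = 36 · 88 · 102 · 750 = 242352000.

242352000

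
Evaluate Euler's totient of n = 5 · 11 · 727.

29040

φ(39985) = 39985 · (1 − 1/5) · (1 − 1/11) · (1 − 1/727)
       = 39985 · 29040/39985 = 29040.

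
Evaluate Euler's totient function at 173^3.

φ(173^3) = 173^3 − 173^2 = 5177717 − 29929 = 5147788.

5147788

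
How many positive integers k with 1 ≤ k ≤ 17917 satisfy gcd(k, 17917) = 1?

15840

Factor 17917: 17917 = 19 * 23 * 41.
φ(17917) = 17917 · (1 − 1/19) · (1 − 1/23) · (1 − 1/41)
       = 17917 · 15840/17917 = 15840.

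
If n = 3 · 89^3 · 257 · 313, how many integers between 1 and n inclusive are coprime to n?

111349235712

φ(170125233987) = 170125233987 · (1 − 1/3) · (1 − 1/89) · (1 − 1/257) · (1 − 1/313)
       = 170125233987 · 14057472/21477747 = 111349235712.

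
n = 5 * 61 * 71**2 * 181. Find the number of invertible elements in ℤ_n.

φ(278288405) = 278288405 · (1 − 1/5) · (1 − 1/61) · (1 − 1/71) · (1 − 1/181)
       = 278288405 · 3024000/3919555 = 214704000.

214704000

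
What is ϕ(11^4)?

φ(11^4) = 11^3·(11−1) = 1331·10 = 13310.

13310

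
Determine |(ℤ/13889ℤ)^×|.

First factor: 13889 = 17 · 19 · 43.
φ(13889) = 13889 · (1 − 1/17) · (1 − 1/19) · (1 − 1/43)
       = 13889 · 12096/13889 = 12096.

12096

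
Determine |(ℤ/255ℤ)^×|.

Factor 255: 255 = 3 × 5 × 17.
φ(255) = 255 · (1 − 1/3) · (1 − 1/5) · (1 − 1/17)
       = 255 · 128/255 = 128.

128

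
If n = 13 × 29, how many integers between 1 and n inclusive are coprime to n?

φ(377) = 377 · (1 − 1/13) · (1 − 1/29)
       = 377 · 336/377 = 336.

336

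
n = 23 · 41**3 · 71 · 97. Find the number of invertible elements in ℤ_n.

9940761600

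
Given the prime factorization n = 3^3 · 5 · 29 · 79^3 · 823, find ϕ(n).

φ(1588593844755) = 1588593844755 · (1 − 1/3) · (1 − 1/5) · (1 − 1/29) · (1 − 1/79) · (1 − 1/823)
       = 1588593844755 · 14361984/28282395 = 806698279296.

806698279296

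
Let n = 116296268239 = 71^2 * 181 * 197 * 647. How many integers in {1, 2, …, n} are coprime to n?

113270673600

φ(71^2) = 71^2 − 71^1 = 5041 − 71 = 4970.
φ(181) = 181 − 1 = 180.
φ(197) = 197 − 1 = 196.
φ(647) = 647 − 1 = 646.
φ(116296268239) = 4970 × 180 × 196 × 646 = 113270673600.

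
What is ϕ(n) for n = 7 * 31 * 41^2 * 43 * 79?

φ(1239147469) = 1239147469 · (1 − 1/7) · (1 − 1/31) · (1 − 1/41) · (1 − 1/43) · (1 − 1/79)
       = 1239147469 · 23587200/30223109 = 967075200.

967075200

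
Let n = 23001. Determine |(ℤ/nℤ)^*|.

23001 = 3 · 11 · 17 · 41.
φ(3) = 3 − 1 = 2.
φ(11) = 11 − 1 = 10.
φ(17) = 17 − 1 = 16.
φ(41) = 41 − 1 = 40.
φ(23001) = 2 × 10 × 16 × 40 = 12800.

12800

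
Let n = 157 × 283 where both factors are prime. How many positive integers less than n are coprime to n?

43992

φ(44431) = 44431 · (1 − 1/157) · (1 − 1/283)
       = 44431 · 43992/44431 = 43992.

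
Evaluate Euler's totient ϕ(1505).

1008

Prime factorization: 1505 = 5 * 7 * 43.
φ(5) = 5 − 1 = 4.
φ(7) = 7 − 1 = 6.
φ(43) = 43 − 1 = 42.
Multiply: 4 · 6 · 42 = 1008.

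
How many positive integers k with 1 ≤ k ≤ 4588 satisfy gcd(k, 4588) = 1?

2160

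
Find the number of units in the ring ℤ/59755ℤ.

59755 = 5 · 17 · 19 · 37.
φ(59755) = 59755 · (1 − 1/5) · (1 − 1/17) · (1 − 1/19) · (1 − 1/37)
       = 59755 · 41472/59755 = 41472.

41472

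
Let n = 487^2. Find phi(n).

236682

φ(237169) = 237169 · (1 − 1/487)
       = 237169 · 486/487 = 236682.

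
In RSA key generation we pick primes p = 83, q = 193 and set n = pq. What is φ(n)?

15744

φ(16019) = 16019 · (1 − 1/83) · (1 − 1/193)
       = 16019 · 15744/16019 = 15744.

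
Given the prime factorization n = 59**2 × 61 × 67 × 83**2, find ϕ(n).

92228922720

φ(98008748983) = 98008748983 · (1 − 1/59) · (1 − 1/61) · (1 − 1/67) · (1 − 1/83)
       = 98008748983 · 18833760/20014039 = 92228922720.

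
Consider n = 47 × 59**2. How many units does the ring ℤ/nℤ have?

157412

φ(163607) = 163607 · (1 − 1/47) · (1 − 1/59)
       = 163607 · 2668/2773 = 157412.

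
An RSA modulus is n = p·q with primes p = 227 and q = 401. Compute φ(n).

90400

φ(91027) = 91027 · (1 − 1/227) · (1 − 1/401)
       = 91027 · 90400/91027 = 90400.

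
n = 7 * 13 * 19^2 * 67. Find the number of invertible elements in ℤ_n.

φ(7) = 7 − 1 = 6.
φ(13) = 13 − 1 = 12.
φ(19^2) = 19^2 − 19^1 = 361 − 19 = 342.
φ(67) = 67 − 1 = 66.
φ(2201017) = 6 × 12 × 342 × 66 = 1625184.

1625184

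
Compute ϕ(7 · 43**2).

φ(12943) = 12943 · (1 − 1/7) · (1 − 1/43)
       = 12943 · 252/301 = 10836.

10836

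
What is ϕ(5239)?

4680

Prime factorization: 5239 = 13^2 · 31.
φ(13^2) = 13^2 − 13^1 = 169 − 13 = 156.
φ(31) = 31 − 1 = 30.
Multiply: 156 · 30 = 4680.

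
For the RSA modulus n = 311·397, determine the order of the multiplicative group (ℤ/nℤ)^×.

122760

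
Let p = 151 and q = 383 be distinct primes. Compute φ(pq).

φ(151) = 151 − 1 = 150.
φ(383) = 383 − 1 = 382.
Since φ is multiplicative, φ(57833) = 150 · 382 = 57300.

57300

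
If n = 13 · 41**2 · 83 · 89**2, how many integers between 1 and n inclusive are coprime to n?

12638968320

φ(13) = 13 − 1 = 12.
φ(41^2) = 41^2 − 41^1 = 1681 − 41 = 1640.
φ(83) = 83 − 1 = 82.
φ(89^2) = 89^2 − 89^1 = 7921 − 89 = 7832.
Multiply: 12 · 1640 · 82 · 7832 = 12638968320.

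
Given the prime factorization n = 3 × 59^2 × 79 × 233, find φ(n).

φ(3) = 3 − 1 = 2.
φ(59^2) = 59^1·(59−1) = 59·58 = 3422.
φ(79) = 79 − 1 = 78.
φ(233) = 233 − 1 = 232.
Multiply: 2 · 3422 · 78 · 232 = 123849024.

123849024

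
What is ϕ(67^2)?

4422

φ(67^2) = 67^2 − 67^1 = 4489 − 67 = 4422.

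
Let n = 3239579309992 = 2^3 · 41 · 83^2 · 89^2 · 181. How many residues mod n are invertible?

1535172249600

φ(3239579309992) = 3239579309992 · (1 − 1/2) · (1 − 1/41) · (1 − 1/83) · (1 − 1/89) · (1 − 1/181)
       = 3239579309992 · 51955200/109637854 = 1535172249600.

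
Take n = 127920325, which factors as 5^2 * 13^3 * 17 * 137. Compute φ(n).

φ(5^2) = 5^1·(5−1) = 5·4 = 20.
φ(13^3) = 13^2·(13−1) = 169·12 = 2028.
φ(17) = 17 − 1 = 16.
φ(137) = 137 − 1 = 136.
φ(127920325) = 20 × 2028 × 16 × 136 = 88258560.

88258560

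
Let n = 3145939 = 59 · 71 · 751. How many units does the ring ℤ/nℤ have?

3045000

φ(3145939) = 3145939 · (1 − 1/59) · (1 − 1/71) · (1 − 1/751)
       = 3145939 · 3045000/3145939 = 3045000.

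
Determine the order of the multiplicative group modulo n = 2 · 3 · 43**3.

φ(477042) = 477042 · (1 − 1/2) · (1 − 1/3) · (1 − 1/43)
       = 477042 · 84/258 = 155316.

155316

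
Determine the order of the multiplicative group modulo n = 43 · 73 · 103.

308448

φ(43) = 43 − 1 = 42.
φ(73) = 73 − 1 = 72.
φ(103) = 103 − 1 = 102.
Since φ is multiplicative, φ(323317) = 42 · 72 · 102 = 308448.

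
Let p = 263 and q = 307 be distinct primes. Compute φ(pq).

φ(pq) = (p−1)(q−1) = 262 · 306 = 80172.

80172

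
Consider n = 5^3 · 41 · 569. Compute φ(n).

2272000

φ(5^3) = 5^2·(5−1) = 25·4 = 100.
φ(41) = 41 − 1 = 40.
φ(569) = 569 − 1 = 568.
Multiply: 100 · 40 · 568 = 2272000.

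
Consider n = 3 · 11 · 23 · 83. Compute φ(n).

36080

φ(3) = 3 − 1 = 2.
φ(11) = 11 − 1 = 10.
φ(23) = 23 − 1 = 22.
φ(83) = 83 − 1 = 82.
φ(62997) = 2 × 10 × 22 × 82 = 36080.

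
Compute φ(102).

32

Prime factorization: 102 = 2 · 3 · 17.
φ(102) = 102 · (1 − 1/2) · (1 − 1/3) · (1 − 1/17)
       = 102 · 32/102 = 32.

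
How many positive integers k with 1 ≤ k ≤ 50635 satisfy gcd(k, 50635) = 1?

34560

Factor 50635: 50635 = 5 · 13 · 19 · 41.
φ(50635) = 50635 · (1 − 1/5) · (1 − 1/13) · (1 − 1/19) · (1 − 1/41)
       = 50635 · 34560/50635 = 34560.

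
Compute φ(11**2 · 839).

92180

φ(11^2) = 11^2 − 11^1 = 121 − 11 = 110.
φ(839) = 839 − 1 = 838.
Multiply: 110 · 838 = 92180.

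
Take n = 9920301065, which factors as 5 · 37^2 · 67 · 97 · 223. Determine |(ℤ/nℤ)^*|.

7494322176

φ(5) = 5 − 1 = 4.
φ(37^2) = 37^1·(37−1) = 37·36 = 1332.
φ(67) = 67 − 1 = 66.
φ(97) = 97 − 1 = 96.
φ(223) = 223 − 1 = 222.
Since φ is multiplicative, φ(9920301065) = 4 · 1332 · 66 · 96 · 222 = 7494322176.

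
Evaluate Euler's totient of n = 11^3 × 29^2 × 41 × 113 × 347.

1522984601600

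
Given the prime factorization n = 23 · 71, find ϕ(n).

1540

φ(1633) = 1633 · (1 − 1/23) · (1 − 1/71)
       = 1633 · 1540/1633 = 1540.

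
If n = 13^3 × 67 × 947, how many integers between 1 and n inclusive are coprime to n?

126620208

φ(13^3) = 13^2·(13−1) = 169·12 = 2028.
φ(67) = 67 − 1 = 66.
φ(947) = 947 − 1 = 946.
φ(139397453) = 2028 × 66 × 946 = 126620208.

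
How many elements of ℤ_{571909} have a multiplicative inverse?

483840

Factor 571909: 571909 = 13 · 29 · 37 · 41.
φ(13) = 13 − 1 = 12.
φ(29) = 29 − 1 = 28.
φ(37) = 37 − 1 = 36.
φ(41) = 41 − 1 = 40.
Multiply: 12 · 28 · 36 · 40 = 483840.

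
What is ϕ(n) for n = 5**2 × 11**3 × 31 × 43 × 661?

φ(29319035075) = 29319035075 · (1 − 1/5) · (1 − 1/11) · (1 − 1/31) · (1 − 1/43) · (1 − 1/661)
       = 29319035075 · 33264000/48461215 = 20124720000.

20124720000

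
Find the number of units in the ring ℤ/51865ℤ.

35200

Factor 51865: 51865 = 5 · 11 · 23 · 41.
φ(5) = 5 − 1 = 4.
φ(11) = 11 − 1 = 10.
φ(23) = 23 − 1 = 22.
φ(41) = 41 − 1 = 40.
φ(51865) = 4 × 10 × 22 × 40 = 35200.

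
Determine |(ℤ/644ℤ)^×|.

Prime factorization: 644 = 2^2 × 7 × 23.
φ(2^2) = 2^1·(2−1) = 2·1 = 2.
φ(7) = 7 − 1 = 6.
φ(23) = 23 − 1 = 22.
φ(644) = 2 × 6 × 22 = 264.

264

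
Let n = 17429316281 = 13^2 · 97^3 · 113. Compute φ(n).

φ(13^2) = 13^2 − 13^1 = 169 − 13 = 156.
φ(97^3) = 97^3 − 97^2 = 912673 − 9409 = 903264.
φ(113) = 113 − 1 = 112.
Multiply: 156 · 903264 · 112 = 15781828608.

15781828608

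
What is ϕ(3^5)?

φ(243) = 243 · (1 − 1/3)
       = 243 · 2/3 = 162.

162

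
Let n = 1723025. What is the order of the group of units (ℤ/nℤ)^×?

1723025 = 5^2 · 41^3.
φ(5^2) = 5^2 − 5^1 = 25 − 5 = 20.
φ(41^3) = 41^2·(41−1) = 1681·40 = 67240.
Since φ is multiplicative, φ(1723025) = 20 · 67240 = 1344800.

1344800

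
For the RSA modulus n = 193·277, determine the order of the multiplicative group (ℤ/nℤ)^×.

52992

φ(pq) = (p−1)(q−1) = 192 · 276 = 52992.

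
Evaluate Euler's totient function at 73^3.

383688

φ(389017) = 389017 · (1 − 1/73)
       = 389017 · 72/73 = 383688.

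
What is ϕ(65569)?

65569 = 7 × 17 × 19 × 29.
φ(65569) = 65569 · (1 − 1/7) · (1 − 1/17) · (1 − 1/19) · (1 − 1/29)
       = 65569 · 48384/65569 = 48384.

48384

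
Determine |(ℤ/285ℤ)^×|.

First factor: 285 = 3 · 5 · 19.
φ(3) = 3 − 1 = 2.
φ(5) = 5 − 1 = 4.
φ(19) = 19 − 1 = 18.
φ(285) = 2 × 4 × 18 = 144.

144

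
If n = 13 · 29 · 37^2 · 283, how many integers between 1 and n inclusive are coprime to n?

φ(146059979) = 146059979 · (1 − 1/13) · (1 − 1/29) · (1 − 1/37) · (1 − 1/283)
       = 146059979 · 3411072/3947567 = 126209664.

126209664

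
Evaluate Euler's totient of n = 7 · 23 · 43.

5544

φ(6923) = 6923 · (1 − 1/7) · (1 − 1/23) · (1 − 1/43)
       = 6923 · 5544/6923 = 5544.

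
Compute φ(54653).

54653 = 31 · 41 · 43.
φ(31) = 31 − 1 = 30.
φ(41) = 41 − 1 = 40.
φ(43) = 43 − 1 = 42.
φ(54653) = 30 × 40 × 42 = 50400.

50400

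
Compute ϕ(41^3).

φ(68921) = 68921 · (1 − 1/41)
       = 68921 · 40/41 = 67240.

67240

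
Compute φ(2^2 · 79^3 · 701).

681517200

φ(1382481356) = 1382481356 · (1 − 1/2) · (1 − 1/79) · (1 − 1/701)
       = 1382481356 · 54600/110758 = 681517200.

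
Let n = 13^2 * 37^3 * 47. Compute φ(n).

353661984

φ(13^2) = 13^1·(13−1) = 13·12 = 156.
φ(37^3) = 37^2·(37−1) = 1369·36 = 49284.
φ(47) = 47 − 1 = 46.
Since φ is multiplicative, φ(402336779) = 156 · 49284 · 46 = 353661984.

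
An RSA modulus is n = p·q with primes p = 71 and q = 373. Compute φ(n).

26040

φ(71) = 71 − 1 = 70.
φ(373) = 373 − 1 = 372.
Since φ is multiplicative, φ(26483) = 70 · 372 = 26040.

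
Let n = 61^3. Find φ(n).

φ(61^3) = 61^3 − 61^2 = 226981 − 3721 = 223260.

223260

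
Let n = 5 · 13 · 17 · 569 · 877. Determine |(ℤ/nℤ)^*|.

382132224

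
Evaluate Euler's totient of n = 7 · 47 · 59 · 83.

1312656

φ(7) = 7 − 1 = 6.
φ(47) = 47 − 1 = 46.
φ(59) = 59 − 1 = 58.
φ(83) = 83 − 1 = 82.
φ(1611113) = 6 × 46 × 58 × 82 = 1312656.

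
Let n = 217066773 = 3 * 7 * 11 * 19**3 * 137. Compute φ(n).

106047360

φ(3) = 3 − 1 = 2.
φ(7) = 7 − 1 = 6.
φ(11) = 11 − 1 = 10.
φ(19^3) = 19^3 − 19^2 = 6859 − 361 = 6498.
φ(137) = 137 − 1 = 136.
φ(217066773) = 2 × 6 × 10 × 6498 × 136 = 106047360.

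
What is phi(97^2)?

φ(97^2) = 97^1·(97−1) = 97·96 = 9312.

9312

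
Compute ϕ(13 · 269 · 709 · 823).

φ(13) = 13 − 1 = 12.
φ(269) = 269 − 1 = 268.
φ(709) = 709 − 1 = 708.
φ(823) = 823 − 1 = 822.
Since φ is multiplicative, φ(2040523979) = 12 · 268 · 708 · 822 = 1871634816.

1871634816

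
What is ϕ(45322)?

45322 = 2 × 17 × 31 × 43.
φ(2) = 2 − 1 = 1.
φ(17) = 17 − 1 = 16.
φ(31) = 31 − 1 = 30.
φ(43) = 43 − 1 = 42.
φ(45322) = 1 × 16 × 30 × 42 = 20160.

20160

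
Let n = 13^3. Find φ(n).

2028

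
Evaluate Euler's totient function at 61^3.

φ(61^3) = 61^3 − 61^2 = 226981 − 3721 = 223260.

223260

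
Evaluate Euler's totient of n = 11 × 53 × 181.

93600

φ(105523) = 105523 · (1 − 1/11) · (1 − 1/53) · (1 − 1/181)
       = 105523 · 93600/105523 = 93600.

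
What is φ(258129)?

258129 = 3**2 × 23 × 29 × 43.
φ(3^2) = 3^2 − 3^1 = 9 − 3 = 6.
φ(23) = 23 − 1 = 22.
φ(29) = 29 − 1 = 28.
φ(43) = 43 − 1 = 42.
Since φ is multiplicative, φ(258129) = 6 · 22 · 28 · 42 = 155232.

155232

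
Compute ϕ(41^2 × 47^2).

φ(41^2) = 41^1·(41−1) = 41·40 = 1640.
φ(47^2) = 47^1·(47−1) = 47·46 = 2162.
Since φ is multiplicative, φ(3713329) = 1640 · 2162 = 3545680.

3545680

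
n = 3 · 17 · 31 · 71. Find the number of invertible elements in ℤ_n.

67200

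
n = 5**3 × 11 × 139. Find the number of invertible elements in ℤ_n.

138000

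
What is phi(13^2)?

156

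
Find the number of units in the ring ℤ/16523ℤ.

14400

Prime factorization: 16523 = 13 · 31 · 41.
φ(13) = 13 − 1 = 12.
φ(31) = 31 − 1 = 30.
φ(41) = 41 − 1 = 40.
φ(16523) = 12 × 30 × 40 = 14400.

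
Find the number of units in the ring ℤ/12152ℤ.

5040

12152 = 2**3 · 7**2 · 31.
φ(12152) = 12152 · (1 − 1/2) · (1 − 1/7) · (1 − 1/31)
       = 12152 · 180/434 = 5040.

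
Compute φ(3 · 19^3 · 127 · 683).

1116772272

φ(1784869557) = 1784869557 · (1 − 1/3) · (1 − 1/19) · (1 − 1/127) · (1 − 1/683)
       = 1784869557 · 3093552/4944237 = 1116772272.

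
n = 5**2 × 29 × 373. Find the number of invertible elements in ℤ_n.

208320

φ(5^2) = 5^2 − 5^1 = 25 − 5 = 20.
φ(29) = 29 − 1 = 28.
φ(373) = 373 − 1 = 372.
Multiply: 20 · 28 · 372 = 208320.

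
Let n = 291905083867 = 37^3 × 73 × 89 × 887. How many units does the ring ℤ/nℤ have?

276665393664

φ(37^3) = 37^2·(37−1) = 1369·36 = 49284.
φ(73) = 73 − 1 = 72.
φ(89) = 89 − 1 = 88.
φ(887) = 887 − 1 = 886.
φ(291905083867) = 49284 × 72 × 88 × 886 = 276665393664.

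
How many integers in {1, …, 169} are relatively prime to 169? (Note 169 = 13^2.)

φ(169) = 169 · (1 − 1/13)
       = 169 · 12/13 = 156.

156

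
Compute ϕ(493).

First factor: 493 = 17 · 29.
φ(493) = 493 · (1 − 1/17) · (1 − 1/29)
       = 493 · 448/493 = 448.

448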